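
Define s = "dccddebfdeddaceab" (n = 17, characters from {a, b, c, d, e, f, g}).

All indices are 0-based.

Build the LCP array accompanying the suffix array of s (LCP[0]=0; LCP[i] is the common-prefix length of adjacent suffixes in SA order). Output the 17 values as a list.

rank | idx | suffix
   0 |  15 | ab
   1 |  12 | aceab
   2 |  16 | b
   3 |   6 | bfdeddaceab
   4 |   1 | ccddebfdeddaceab
   5 |   2 | cddebfdeddaceab
   6 |  13 | ceab
   7 |  11 | daceab
   8 |   0 | dccddebfdeddaceab
   9 |  10 | ddaceab
  10 |   3 | ddebfdeddaceab
  11 |   4 | debfdeddaceab
  12 |   8 | deddaceab
  13 |  14 | eab
  14 |   5 | ebfdeddaceab
  15 |   9 | eddaceab
  16 |   7 | fdeddaceab

SA = [15, 12, 16, 6, 1, 2, 13, 11, 0, 10, 3, 4, 8, 14, 5, 9, 7]
i: (SA[i-1],SA[i]) lcp shared
  1: (15,12) 1 'a'
  2: (12,16) 0 ''
  3: (16,6) 1 'b'
  4: (6,1) 0 ''
  5: (1,2) 1 'c'
  6: (2,13) 1 'c'
  7: (13,11) 0 ''
  8: (11,0) 1 'd'
  9: (0,10) 1 'd'
  10: (10,3) 2 'dd'
  11: (3,4) 1 'd'
  12: (4,8) 2 'de'
  13: (8,14) 0 ''
  14: (14,5) 1 'e'
  15: (5,9) 1 'e'
  16: (9,7) 0 ''

[0, 1, 0, 1, 0, 1, 1, 0, 1, 1, 2, 1, 2, 0, 1, 1, 0]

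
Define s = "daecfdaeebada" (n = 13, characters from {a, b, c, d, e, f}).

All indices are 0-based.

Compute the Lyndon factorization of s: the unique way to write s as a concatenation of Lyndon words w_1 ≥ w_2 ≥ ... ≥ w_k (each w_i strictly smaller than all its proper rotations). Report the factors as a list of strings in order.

["d", "aecfdaeeb", "ad", "a"]

emit factor 1: 'd' (i=0, period=1)
emit factor 2: 'aecfdaeeb' (i=1, period=9)
emit factor 3: 'ad' (i=10, period=2)
emit factor 4: 'a' (i=12, period=1)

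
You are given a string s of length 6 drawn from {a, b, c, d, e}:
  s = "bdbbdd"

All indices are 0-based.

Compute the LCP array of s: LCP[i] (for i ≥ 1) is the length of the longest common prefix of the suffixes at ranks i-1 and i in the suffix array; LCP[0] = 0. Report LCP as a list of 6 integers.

[0, 1, 2, 0, 1, 1]

sorted suffixes:
  #0 SA[0]=2  'bbdd'
  #1 SA[1]=0  'bdbbdd'
  #2 SA[2]=3  'bdd'
  #3 SA[3]=5  'd'
  #4 SA[4]=1  'dbbdd'
  #5 SA[5]=4  'dd'

SA = [2, 0, 3, 5, 1, 4]
[i] adj suffixes → lcp
  [1] 2/0 → 1 ('b')
  [2] 0/3 → 2 ('bd')
  [3] 3/5 → 0 ('')
  [4] 5/1 → 1 ('d')
  [5] 1/4 → 1 ('d')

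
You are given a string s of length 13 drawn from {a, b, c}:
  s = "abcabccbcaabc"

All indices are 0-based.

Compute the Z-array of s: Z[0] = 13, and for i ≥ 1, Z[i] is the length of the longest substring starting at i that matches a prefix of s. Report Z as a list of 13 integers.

[13, 0, 0, 3, 0, 0, 0, 0, 0, 1, 3, 0, 0]

Z[0]=13
i=1: outside box; Z[1]=0
i=2: outside box; Z[2]=0
i=3: outside box; Z[3]=3 scan→box=[3,6)
i=4: min(r-i=2, Z[1]=0)=0; Z[4]=0
i=5: min(r-i=1, Z[2]=0)=0; Z[5]=0
i=6: outside box; Z[6]=0
i=7: outside box; Z[7]=0
i=8: outside box; Z[8]=0
i=9: outside box; Z[9]=1 scan→box=[9,10)
i=10: outside box; Z[10]=3 scan→box=[10,13)
i=11: min(r-i=2, Z[1]=0)=0; Z[11]=0
i=12: min(r-i=1, Z[2]=0)=0; Z[12]=0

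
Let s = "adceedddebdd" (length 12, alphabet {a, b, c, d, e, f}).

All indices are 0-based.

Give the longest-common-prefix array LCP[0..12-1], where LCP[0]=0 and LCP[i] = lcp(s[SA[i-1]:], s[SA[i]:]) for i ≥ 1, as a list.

rank→(start, suffix):
  0 → (0, 'adceedddebdd')
  1 → (9, 'bdd')
  2 → (2, 'ceedddebdd')
  3 → (11, 'd')
  4 → (1, 'dceedddebdd')
  5 → (10, 'dd')
  6 → (5, 'dddebdd')
  7 → (6, 'ddebdd')
  8 → (7, 'debdd')
  9 → (8, 'ebdd')
  10 → (4, 'edddebdd')
  11 → (3, 'eedddebdd')

SA = [0, 9, 2, 11, 1, 10, 5, 6, 7, 8, 4, 3]
i: (SA[i-1],SA[i]) lcp shared
  1: (0,9) 0 ''
  2: (9,2) 0 ''
  3: (2,11) 0 ''
  4: (11,1) 1 'd'
  5: (1,10) 1 'd'
  6: (10,5) 2 'dd'
  7: (5,6) 2 'dd'
  8: (6,7) 1 'd'
  9: (7,8) 0 ''
  10: (8,4) 1 'e'
  11: (4,3) 1 'e'

[0, 0, 0, 0, 1, 1, 2, 2, 1, 0, 1, 1]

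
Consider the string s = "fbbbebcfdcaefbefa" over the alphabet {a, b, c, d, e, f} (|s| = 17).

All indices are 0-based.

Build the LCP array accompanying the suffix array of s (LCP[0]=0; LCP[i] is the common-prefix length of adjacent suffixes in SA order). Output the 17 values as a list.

[0, 1, 0, 2, 1, 1, 2, 0, 1, 0, 0, 1, 2, 0, 1, 2, 1]

rank | idx | suffix
   0 |  16 | a
   1 |  10 | aefbefa
   2 |   1 | bbbebcfdcaefbefa
   3 |   2 | bbebcfdcaefbefa
   4 |   5 | bcfdcaefbefa
   5 |   3 | bebcfdcaefbefa
   6 |  13 | befa
   7 |   9 | caefbefa
   8 |   6 | cfdcaefbefa
   9 |   8 | dcaefbefa
  10 |   4 | ebcfdcaefbefa
  11 |  14 | efa
  12 |  11 | efbefa
  13 |  15 | fa
  14 |   0 | fbbbebcfdcaefbefa
  15 |  12 | fbefa
  16 |   7 | fdcaefbefa

SA = [16, 10, 1, 2, 5, 3, 13, 9, 6, 8, 4, 14, 11, 15, 0, 12, 7]
[i] adj suffixes → lcp
  [1] 16/10 → 1 ('a')
  [2] 10/1 → 0 ('')
  [3] 1/2 → 2 ('bb')
  [4] 2/5 → 1 ('b')
  [5] 5/3 → 1 ('b')
  [6] 3/13 → 2 ('be')
  [7] 13/9 → 0 ('')
  [8] 9/6 → 1 ('c')
  [9] 6/8 → 0 ('')
  [10] 8/4 → 0 ('')
  [11] 4/14 → 1 ('e')
  [12] 14/11 → 2 ('ef')
  [13] 11/15 → 0 ('')
  [14] 15/0 → 1 ('f')
  [15] 0/12 → 2 ('fb')
  [16] 12/7 → 1 ('f')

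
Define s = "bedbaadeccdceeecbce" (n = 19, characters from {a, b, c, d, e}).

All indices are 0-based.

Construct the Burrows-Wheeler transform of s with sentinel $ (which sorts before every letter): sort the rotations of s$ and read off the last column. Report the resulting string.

ebadc$eecbdecacedbec

rank  rotation              last
    0  $bedbaadeccdceeecbce  e
    1  aadeccdceeecbce$bedb  b
    2  adeccdceeecbce$bedba  a
    3  baadeccdceeecbce$bed  d
    4  bce$bedbaadeccdceeec  c
    5  bedbaadeccdceeecbce$  $
    6  cbce$bedbaadeccdceee  e
    7  ccdceeecbce$bedbaade  e
    8  cdceeecbce$bedbaadec  c
    9  ce$bedbaadeccdceeecb  b
   10  ceeecbce$bedbaadeccd  d
   11  dbaadeccdceeecbce$be  e
   12  dceeecbce$bedbaadecc  c
   13  deccdceeecbce$bedbaa  a
   14  e$bedbaadeccdceeecbc  c
   15  ecbce$bedbaadeccdcee  e
   16  eccdceeecbce$bedbaad  d
   17  edbaadeccdceeecbce$b  b
   18  eecbce$bedbaadeccdce  e
   19  eeecbce$bedbaadeccdc  c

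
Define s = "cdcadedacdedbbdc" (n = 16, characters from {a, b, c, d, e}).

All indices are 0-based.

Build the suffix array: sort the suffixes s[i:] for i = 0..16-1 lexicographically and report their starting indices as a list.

[7, 3, 12, 13, 15, 2, 0, 8, 6, 11, 14, 1, 4, 9, 5, 10]

rank→(start, suffix):
  0 → (7, 'acdedbbdc')
  1 → (3, 'adedacdedbbdc')
  2 → (12, 'bbdc')
  3 → (13, 'bdc')
  4 → (15, 'c')
  5 → (2, 'cadedacdedbbdc')
  6 → (0, 'cdcadedacdedbbdc')
  7 → (8, 'cdedbbdc')
  8 → (6, 'dacdedbbdc')
  9 → (11, 'dbbdc')
  10 → (14, 'dc')
  11 → (1, 'dcadedacdedbbdc')
  12 → (4, 'dedacdedbbdc')
  13 → (9, 'dedbbdc')
  14 → (5, 'edacdedbbdc')
  15 → (10, 'edbbdc')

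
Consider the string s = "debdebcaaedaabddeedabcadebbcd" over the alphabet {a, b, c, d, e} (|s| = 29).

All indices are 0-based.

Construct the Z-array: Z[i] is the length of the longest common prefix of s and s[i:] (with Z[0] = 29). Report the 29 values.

[29, 0, 0, 3, 0, 0, 0, 0, 0, 0, 1, 0, 0, 0, 1, 2, 0, 0, 1, 0, 0, 0, 0, 3, 0, 0, 0, 0, 1]

Z[0]=29
i=1: fresh scan; Z[1]=0
i=2: fresh scan; Z[2]=0
i=3: fresh scan; Z[3]=3 extend→box=[3,6)
i=4: min(r-i=2, Z[1]=0)=0; Z[4]=0
i=5: min(r-i=1, Z[2]=0)=0; Z[5]=0
i=6: fresh scan; Z[6]=0
i=7: fresh scan; Z[7]=0
i=8: fresh scan; Z[8]=0
i=9: fresh scan; Z[9]=0
i=10: fresh scan; Z[10]=1 extend→box=[10,11)
i=11: fresh scan; Z[11]=0
i=12: fresh scan; Z[12]=0
i=13: fresh scan; Z[13]=0
i=14: fresh scan; Z[14]=1 extend→box=[14,15)
i=15: fresh scan; Z[15]=2 extend→box=[15,17)
i=16: min(r-i=1, Z[1]=0)=0; Z[16]=0
i=17: fresh scan; Z[17]=0
i=18: fresh scan; Z[18]=1 extend→box=[18,19)
i=19: fresh scan; Z[19]=0
i=20: fresh scan; Z[20]=0
i=21: fresh scan; Z[21]=0
i=22: fresh scan; Z[22]=0
i=23: fresh scan; Z[23]=3 extend→box=[23,26)
i=24: min(r-i=2, Z[1]=0)=0; Z[24]=0
i=25: min(r-i=1, Z[2]=0)=0; Z[25]=0
i=26: fresh scan; Z[26]=0
i=27: fresh scan; Z[27]=0
i=28: fresh scan; Z[28]=1 extend→box=[28,29)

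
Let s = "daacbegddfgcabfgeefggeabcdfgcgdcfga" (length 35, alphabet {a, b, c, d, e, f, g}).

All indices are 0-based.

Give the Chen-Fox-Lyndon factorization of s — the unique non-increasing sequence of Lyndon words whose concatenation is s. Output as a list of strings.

emit factor 1: 'd' (i=0, period=1)
emit factor 2: 'aacbegddfgcabfgeefggeabcdfgcgdcfg' (i=1, period=33)
emit factor 3: 'a' (i=34, period=1)

["d", "aacbegddfgcabfgeefggeabcdfgcgdcfg", "a"]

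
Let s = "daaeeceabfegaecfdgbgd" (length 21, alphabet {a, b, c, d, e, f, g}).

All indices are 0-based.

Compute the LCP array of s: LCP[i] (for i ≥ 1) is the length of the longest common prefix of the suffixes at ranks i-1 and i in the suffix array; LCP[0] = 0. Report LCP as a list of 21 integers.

[0, 1, 1, 2, 0, 1, 0, 1, 0, 1, 1, 0, 1, 2, 1, 1, 0, 1, 0, 1, 1]

rank→(start, suffix):
  0 → (1, 'aaeeceabfegaecfdgbgd')
  1 → (7, 'abfegaecfdgbgd')
  2 → (12, 'aecfdgbgd')
  3 → (2, 'aeeceabfegaecfdgbgd')
  4 → (8, 'bfegaecfdgbgd')
  5 → (18, 'bgd')
  6 → (5, 'ceabfegaecfdgbgd')
  7 → (14, 'cfdgbgd')
  8 → (20, 'd')
  9 → (0, 'daaeeceabfegaecfdgbgd')
  10 → (16, 'dgbgd')
  11 → (6, 'eabfegaecfdgbgd')
  12 → (4, 'eceabfegaecfdgbgd')
  13 → (13, 'ecfdgbgd')
  14 → (3, 'eeceabfegaecfdgbgd')
  15 → (10, 'egaecfdgbgd')
  16 → (15, 'fdgbgd')
  17 → (9, 'fegaecfdgbgd')
  18 → (11, 'gaecfdgbgd')
  19 → (17, 'gbgd')
  20 → (19, 'gd')

SA = [1, 7, 12, 2, 8, 18, 5, 14, 20, 0, 16, 6, 4, 13, 3, 10, 15, 9, 11, 17, 19]
i: (SA[i-1],SA[i]) lcp shared
  1: (1,7) 1 'a'
  2: (7,12) 1 'a'
  3: (12,2) 2 'ae'
  4: (2,8) 0 ''
  5: (8,18) 1 'b'
  6: (18,5) 0 ''
  7: (5,14) 1 'c'
  8: (14,20) 0 ''
  9: (20,0) 1 'd'
  10: (0,16) 1 'd'
  11: (16,6) 0 ''
  12: (6,4) 1 'e'
  13: (4,13) 2 'ec'
  14: (13,3) 1 'e'
  15: (3,10) 1 'e'
  16: (10,15) 0 ''
  17: (15,9) 1 'f'
  18: (9,11) 0 ''
  19: (11,17) 1 'g'
  20: (17,19) 1 'g'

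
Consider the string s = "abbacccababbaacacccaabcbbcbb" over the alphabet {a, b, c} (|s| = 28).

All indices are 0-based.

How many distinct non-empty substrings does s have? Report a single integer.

rank→(start, suffix):
  0 → (19, 'aabcbbcbb')
  1 → (12, 'aacacccaabcbbcbb')
  2 → (7, 'ababbaacacccaabcbbcbb')
  3 → (9, 'abbaacacccaabcbbcbb')
  4 → (0, 'abbacccababbaacacccaabcbbcbb')
  5 → (20, 'abcbbcbb')
  6 → (13, 'acacccaabcbbcbb')
  7 → (15, 'acccaabcbbcbb')
  8 → (3, 'acccababbaacacccaabcbbcbb')
  9 → (27, 'b')
  10 → (11, 'baacacccaabcbbcbb')
  11 → (8, 'babbaacacccaabcbbcbb')
  12 → (2, 'bacccababbaacacccaabcbbcbb')
  13 → (26, 'bb')
  14 → (10, 'bbaacacccaabcbbcbb')
  15 → (1, 'bbacccababbaacacccaabcbbcbb')
  16 → (23, 'bbcbb')
  17 → (24, 'bcbb')
  18 → (21, 'bcbbcbb')
  19 → (18, 'caabcbbcbb')
  20 → (6, 'cababbaacacccaabcbbcbb')
  21 → (14, 'cacccaabcbbcbb')
  22 → (25, 'cbb')
  23 → (22, 'cbbcbb')
  24 → (17, 'ccaabcbbcbb')
  25 → (5, 'ccababbaacacccaabcbbcbb')
  26 → (16, 'cccaabcbbcbb')
  27 → (4, 'cccababbaacacccaabcbbcbb')

SA = [19, 12, 7, 9, 0, 20, 13, 15, 3, 27, 11, 8, 2, 26, 10, 1, 23, 24, 21, 18, 6, 14, 25, 22, 17, 5, 16, 4]
[i] adj suffixes → lcp
  [1] 19/12 → 2 ('aa')
  [2] 12/7 → 1 ('a')
  [3] 7/9 → 2 ('ab')
  [4] 9/0 → 4 ('abba')
  [5] 0/20 → 2 ('ab')
  [6] 20/13 → 1 ('a')
  [7] 13/15 → 2 ('ac')
  [8] 15/3 → 5 ('accca')
  [9] 3/27 → 0 ('')
  [10] 27/11 → 1 ('b')
  [11] 11/8 → 2 ('ba')
  [12] 8/2 → 2 ('ba')
  [13] 2/26 → 1 ('b')
  [14] 26/10 → 2 ('bb')
  [15] 10/1 → 3 ('bba')
  [16] 1/23 → 2 ('bb')
  [17] 23/24 → 1 ('b')
  [18] 24/21 → 4 ('bcbb')
  [19] 21/18 → 0 ('')
  [20] 18/6 → 2 ('ca')
  [21] 6/14 → 2 ('ca')
  [22] 14/25 → 1 ('c')
  [23] 25/22 → 3 ('cbb')
  [24] 22/17 → 1 ('c')
  [25] 17/5 → 3 ('cca')
  [26] 5/16 → 2 ('cc')
  [27] 16/4 → 4 ('ccca')

n(n+1)/2 = 28·29/2 = 406
Σ LCP = 0 + 2 + 1 + 2 + 4 + 2 + 1 + 2 + 5 + 0 + 1 + 2 + 2 + 1 + 2 + 3 + 2 + 1 + 4 + 0 + 2 + 2 + 1 + 3 + 1 + 3 + 2 + 4 = 55
distinct = 406 − 55 = 351

351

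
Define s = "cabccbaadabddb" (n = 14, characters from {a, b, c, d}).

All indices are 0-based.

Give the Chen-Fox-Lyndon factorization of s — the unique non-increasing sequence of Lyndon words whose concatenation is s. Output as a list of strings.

["c", "abccb", "aadabddb"]

emit factor 1: 'c' (i=0, period=1)
emit factor 2: 'abccb' (i=1, period=5)
emit factor 3: 'aadabddb' (i=6, period=8)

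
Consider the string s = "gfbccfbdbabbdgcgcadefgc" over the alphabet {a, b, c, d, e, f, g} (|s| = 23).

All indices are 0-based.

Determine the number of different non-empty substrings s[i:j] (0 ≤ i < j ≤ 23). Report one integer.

rank | idx | suffix
   0 |   9 | abbdgcgcadefgc
   1 |  17 | adefgc
   2 |   8 | babbdgcgcadefgc
   3 |  10 | bbdgcgcadefgc
   4 |   2 | bccfbdbabbdgcgcadefgc
   5 |   6 | bdbabbdgcgcadefgc
   6 |  11 | bdgcgcadefgc
   7 |  22 | c
   8 |  16 | cadefgc
   9 |   3 | ccfbdbabbdgcgcadefgc
  10 |   4 | cfbdbabbdgcgcadefgc
  11 |  14 | cgcadefgc
  12 |   7 | dbabbdgcgcadefgc
  13 |  18 | defgc
  14 |  12 | dgcgcadefgc
  15 |  19 | efgc
  16 |   1 | fbccfbdbabbdgcgcadefgc
  17 |   5 | fbdbabbdgcgcadefgc
  18 |  20 | fgc
  19 |  21 | gc
  20 |  15 | gcadefgc
  21 |  13 | gcgcadefgc
  22 |   0 | gfbccfbdbabbdgcgcadefgc

SA = [9, 17, 8, 10, 2, 6, 11, 22, 16, 3, 4, 14, 7, 18, 12, 19, 1, 5, 20, 21, 15, 13, 0]
[i] adj suffixes → lcp
  [1] 9/17 → 1 ('a')
  [2] 17/8 → 0 ('')
  [3] 8/10 → 1 ('b')
  [4] 10/2 → 1 ('b')
  [5] 2/6 → 1 ('b')
  [6] 6/11 → 2 ('bd')
  [7] 11/22 → 0 ('')
  [8] 22/16 → 1 ('c')
  [9] 16/3 → 1 ('c')
  [10] 3/4 → 1 ('c')
  [11] 4/14 → 1 ('c')
  [12] 14/7 → 0 ('')
  [13] 7/18 → 1 ('d')
  [14] 18/12 → 1 ('d')
  [15] 12/19 → 0 ('')
  [16] 19/1 → 0 ('')
  [17] 1/5 → 2 ('fb')
  [18] 5/20 → 1 ('f')
  [19] 20/21 → 0 ('')
  [20] 21/15 → 2 ('gc')
  [21] 15/13 → 2 ('gc')
  [22] 13/0 → 1 ('g')

n(n+1)/2 = 23·24/2 = 276
Σ LCP = 0 + 1 + 0 + 1 + 1 + 1 + 2 + 0 + 1 + 1 + 1 + 1 + 0 + 1 + 1 + 0 + 0 + 2 + 1 + 0 + 2 + 2 + 1 = 20
distinct = 276 − 20 = 256

256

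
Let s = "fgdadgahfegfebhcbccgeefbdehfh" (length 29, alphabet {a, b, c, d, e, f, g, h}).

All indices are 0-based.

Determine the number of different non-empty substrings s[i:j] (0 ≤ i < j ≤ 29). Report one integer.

rank→(start, suffix):
  0 → (3, 'adgahfegfebhcbccgeefbdehfh')
  1 → (6, 'ahfegfebhcbccgeefbdehfh')
  2 → (16, 'bccgeefbdehfh')
  3 → (23, 'bdehfh')
  4 → (13, 'bhcbccgeefbdehfh')
  5 → (15, 'cbccgeefbdehfh')
  6 → (17, 'ccgeefbdehfh')
  7 → (18, 'cgeefbdehfh')
  8 → (2, 'dadgahfegfebhcbccgeefbdehfh')
  9 → (24, 'dehfh')
  10 → (4, 'dgahfegfebhcbccgeefbdehfh')
  11 → (12, 'ebhcbccgeefbdehfh')
  12 → (20, 'eefbdehfh')
  13 → (21, 'efbdehfh')
  14 → (9, 'egfebhcbccgeefbdehfh')
  15 → (25, 'ehfh')
  16 → (22, 'fbdehfh')
  17 → (11, 'febhcbccgeefbdehfh')
  18 → (8, 'fegfebhcbccgeefbdehfh')
  19 → (0, 'fgdadgahfegfebhcbccgeefbdehfh')
  20 → (27, 'fh')
  21 → (5, 'gahfegfebhcbccgeefbdehfh')
  22 → (1, 'gdadgahfegfebhcbccgeefbdehfh')
  23 → (19, 'geefbdehfh')
  24 → (10, 'gfebhcbccgeefbdehfh')
  25 → (28, 'h')
  26 → (14, 'hcbccgeefbdehfh')
  27 → (7, 'hfegfebhcbccgeefbdehfh')
  28 → (26, 'hfh')

SA = [3, 6, 16, 23, 13, 15, 17, 18, 2, 24, 4, 12, 20, 21, 9, 25, 22, 11, 8, 0, 27, 5, 1, 19, 10, 28, 14, 7, 26]
[i] adj suffixes → lcp
  [1] 3/6 → 1 ('a')
  [2] 6/16 → 0 ('')
  [3] 16/23 → 1 ('b')
  [4] 23/13 → 1 ('b')
  [5] 13/15 → 0 ('')
  [6] 15/17 → 1 ('c')
  [7] 17/18 → 1 ('c')
  [8] 18/2 → 0 ('')
  [9] 2/24 → 1 ('d')
  [10] 24/4 → 1 ('d')
  [11] 4/12 → 0 ('')
  [12] 12/20 → 1 ('e')
  [13] 20/21 → 1 ('e')
  [14] 21/9 → 1 ('e')
  [15] 9/25 → 1 ('e')
  [16] 25/22 → 0 ('')
  [17] 22/11 → 1 ('f')
  [18] 11/8 → 2 ('fe')
  [19] 8/0 → 1 ('f')
  [20] 0/27 → 1 ('f')
  [21] 27/5 → 0 ('')
  [22] 5/1 → 1 ('g')
  [23] 1/19 → 1 ('g')
  [24] 19/10 → 1 ('g')
  [25] 10/28 → 0 ('')
  [26] 28/14 → 1 ('h')
  [27] 14/7 → 1 ('h')
  [28] 7/26 → 2 ('hf')

n(n+1)/2 = 29·30/2 = 435
Σ LCP = 0 + 1 + 0 + 1 + 1 + 0 + 1 + 1 + 0 + 1 + 1 + 0 + 1 + 1 + 1 + 1 + 0 + 1 + 2 + 1 + 1 + 0 + 1 + 1 + 1 + 0 + 1 + 1 + 2 = 23
distinct = 435 − 23 = 412

412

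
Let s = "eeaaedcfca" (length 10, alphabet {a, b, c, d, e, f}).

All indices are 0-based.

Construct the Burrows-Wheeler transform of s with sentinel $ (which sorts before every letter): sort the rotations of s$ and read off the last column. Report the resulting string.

aceafdeea$c

rank  rotation     last
    0  $eeaaedcfca  a
    1  a$eeaaedcfc  c
    2  aaedcfca$ee  e
    3  aedcfca$eea  a
    4  ca$eeaaedcf  f
    5  cfca$eeaaed  d
    6  dcfca$eeaae  e
    7  eaaedcfca$e  e
    8  edcfca$eeaa  a
    9  eeaaedcfca$  $
   10  fca$eeaaedc  c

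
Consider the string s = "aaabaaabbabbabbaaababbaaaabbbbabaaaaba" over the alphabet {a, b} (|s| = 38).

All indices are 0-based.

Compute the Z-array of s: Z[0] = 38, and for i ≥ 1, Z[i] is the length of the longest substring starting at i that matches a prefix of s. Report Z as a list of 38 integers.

Z[0]=38
i=1: i≥r, start 0; Z[1]=2 grow→box=[1,3)
i=2: min(r-i=1, Z[1]=2)=1; Z[2]=1
i=3: i≥r, start 0; Z[3]=0
i=4: i≥r, start 0; Z[4]=4 grow→box=[4,8)
i=5: min(r-i=3, Z[1]=2)=2; Z[5]=2
i=6: min(r-i=2, Z[2]=1)=1; Z[6]=1
i=7: min(r-i=1, Z[3]=0)=0; Z[7]=0
i=8: i≥r, start 0; Z[8]=0
i=9: i≥r, start 0; Z[9]=1 grow→box=[9,10)
i=10: i≥r, start 0; Z[10]=0
i=11: i≥r, start 0; Z[11]=0
i=12: i≥r, start 0; Z[12]=1 grow→box=[12,13)
i=13: i≥r, start 0; Z[13]=0
i=14: i≥r, start 0; Z[14]=0
i=15: i≥r, start 0; Z[15]=5 grow→box=[15,20)
i=16: min(r-i=4, Z[1]=2)=2; Z[16]=2
i=17: min(r-i=3, Z[2]=1)=1; Z[17]=1
i=18: min(r-i=2, Z[3]=0)=0; Z[18]=0
i=19: min(r-i=1, Z[4]=4)=1; Z[19]=1
i=20: i≥r, start 0; Z[20]=0
i=21: i≥r, start 0; Z[21]=0
i=22: i≥r, start 0; Z[22]=3 grow→box=[22,25)
i=23: min(r-i=2, Z[1]=2)=2; Z[23]=4 grow→box=[23,27)
i=24: min(r-i=3, Z[1]=2)=2; Z[24]=2
i=25: min(r-i=2, Z[2]=1)=1; Z[25]=1
i=26: min(r-i=1, Z[3]=0)=0; Z[26]=0
i=27: i≥r, start 0; Z[27]=0
i=28: i≥r, start 0; Z[28]=0
i=29: i≥r, start 0; Z[29]=0
i=30: i≥r, start 0; Z[30]=1 grow→box=[30,31)
i=31: i≥r, start 0; Z[31]=0
i=32: i≥r, start 0; Z[32]=3 grow→box=[32,35)
i=33: min(r-i=2, Z[1]=2)=2; Z[33]=5 grow→box=[33,38)
i=34: min(r-i=4, Z[1]=2)=2; Z[34]=2
i=35: min(r-i=3, Z[2]=1)=1; Z[35]=1
i=36: min(r-i=2, Z[3]=0)=0; Z[36]=0
i=37: min(r-i=1, Z[4]=4)=1; Z[37]=1

[38, 2, 1, 0, 4, 2, 1, 0, 0, 1, 0, 0, 1, 0, 0, 5, 2, 1, 0, 1, 0, 0, 3, 4, 2, 1, 0, 0, 0, 0, 1, 0, 3, 5, 2, 1, 0, 1]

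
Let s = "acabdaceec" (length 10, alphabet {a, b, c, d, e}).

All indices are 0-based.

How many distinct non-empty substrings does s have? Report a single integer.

49

rank | idx | suffix
   0 |   2 | abdaceec
   1 |   0 | acabdaceec
   2 |   5 | aceec
   3 |   3 | bdaceec
   4 |   9 | c
   5 |   1 | cabdaceec
   6 |   6 | ceec
   7 |   4 | daceec
   8 |   8 | ec
   9 |   7 | eec

SA = [2, 0, 5, 3, 9, 1, 6, 4, 8, 7]
i: (SA[i-1],SA[i]) lcp shared
  1: (2,0) 1 'a'
  2: (0,5) 2 'ac'
  3: (5,3) 0 ''
  4: (3,9) 0 ''
  5: (9,1) 1 'c'
  6: (1,6) 1 'c'
  7: (6,4) 0 ''
  8: (4,8) 0 ''
  9: (8,7) 1 'e'

n(n+1)/2 = 10·11/2 = 55
Σ LCP = 0 + 1 + 2 + 0 + 0 + 1 + 1 + 0 + 0 + 1 = 6
distinct = 55 − 6 = 49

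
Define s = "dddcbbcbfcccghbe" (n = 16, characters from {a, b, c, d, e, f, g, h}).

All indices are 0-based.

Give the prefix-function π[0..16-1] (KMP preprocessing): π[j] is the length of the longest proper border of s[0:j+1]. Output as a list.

[0, 1, 2, 0, 0, 0, 0, 0, 0, 0, 0, 0, 0, 0, 0, 0]

π[0] = 0
j=1 s[j]='d': π[1]=1 (border 'd')
j=2 s[j]='d': π[2]=2 (border 'dd')
j=3 s[j]='c': k: 2→1→0; π[3]=0 (border '')
j=4 s[j]='b': π[4]=0 (border '')
j=5 s[j]='b': π[5]=0 (border '')
j=6 s[j]='c': π[6]=0 (border '')
j=7 s[j]='b': π[7]=0 (border '')
j=8 s[j]='f': π[8]=0 (border '')
j=9 s[j]='c': π[9]=0 (border '')
j=10 s[j]='c': π[10]=0 (border '')
j=11 s[j]='c': π[11]=0 (border '')
j=12 s[j]='g': π[12]=0 (border '')
j=13 s[j]='h': π[13]=0 (border '')
j=14 s[j]='b': π[14]=0 (border '')
j=15 s[j]='e': π[15]=0 (border '')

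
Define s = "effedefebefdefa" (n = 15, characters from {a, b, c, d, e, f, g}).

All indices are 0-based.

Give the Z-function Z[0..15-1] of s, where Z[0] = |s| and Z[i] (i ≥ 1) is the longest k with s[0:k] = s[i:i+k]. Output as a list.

Z[0]=15
i=1: outside box; Z[1]=0
i=2: outside box; Z[2]=0
i=3: outside box; Z[3]=1 extend→box=[3,4)
i=4: outside box; Z[4]=0
i=5: outside box; Z[5]=2 extend→box=[5,7)
i=6: min(r-i=1, Z[1]=0)=0; Z[6]=0
i=7: outside box; Z[7]=1 extend→box=[7,8)
i=8: outside box; Z[8]=0
i=9: outside box; Z[9]=2 extend→box=[9,11)
i=10: min(r-i=1, Z[1]=0)=0; Z[10]=0
i=11: outside box; Z[11]=0
i=12: outside box; Z[12]=2 extend→box=[12,14)
i=13: min(r-i=1, Z[1]=0)=0; Z[13]=0
i=14: outside box; Z[14]=0

[15, 0, 0, 1, 0, 2, 0, 1, 0, 2, 0, 0, 2, 0, 0]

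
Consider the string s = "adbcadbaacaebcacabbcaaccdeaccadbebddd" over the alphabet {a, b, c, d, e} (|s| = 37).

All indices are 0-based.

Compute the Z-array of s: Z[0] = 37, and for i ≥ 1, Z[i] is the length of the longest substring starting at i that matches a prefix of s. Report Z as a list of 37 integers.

Z[0]=37
i=1: fresh scan; Z[1]=0
i=2: fresh scan; Z[2]=0
i=3: fresh scan; Z[3]=0
i=4: fresh scan; Z[4]=3 grow→box=[4,7)
i=5: min(r-i=2, Z[1]=0)=0; Z[5]=0
i=6: min(r-i=1, Z[2]=0)=0; Z[6]=0
i=7: fresh scan; Z[7]=1 grow→box=[7,8)
i=8: fresh scan; Z[8]=1 grow→box=[8,9)
i=9: fresh scan; Z[9]=0
i=10: fresh scan; Z[10]=1 grow→box=[10,11)
i=11: fresh scan; Z[11]=0
i=12: fresh scan; Z[12]=0
i=13: fresh scan; Z[13]=0
i=14: fresh scan; Z[14]=1 grow→box=[14,15)
i=15: fresh scan; Z[15]=0
i=16: fresh scan; Z[16]=1 grow→box=[16,17)
i=17: fresh scan; Z[17]=0
i=18: fresh scan; Z[18]=0
i=19: fresh scan; Z[19]=0
i=20: fresh scan; Z[20]=1 grow→box=[20,21)
i=21: fresh scan; Z[21]=1 grow→box=[21,22)
i=22: fresh scan; Z[22]=0
i=23: fresh scan; Z[23]=0
i=24: fresh scan; Z[24]=0
i=25: fresh scan; Z[25]=0
i=26: fresh scan; Z[26]=1 grow→box=[26,27)
i=27: fresh scan; Z[27]=0
i=28: fresh scan; Z[28]=0
i=29: fresh scan; Z[29]=3 grow→box=[29,32)
i=30: min(r-i=2, Z[1]=0)=0; Z[30]=0
i=31: min(r-i=1, Z[2]=0)=0; Z[31]=0
i=32: fresh scan; Z[32]=0
i=33: fresh scan; Z[33]=0
i=34: fresh scan; Z[34]=0
i=35: fresh scan; Z[35]=0
i=36: fresh scan; Z[36]=0

[37, 0, 0, 0, 3, 0, 0, 1, 1, 0, 1, 0, 0, 0, 1, 0, 1, 0, 0, 0, 1, 1, 0, 0, 0, 0, 1, 0, 0, 3, 0, 0, 0, 0, 0, 0, 0]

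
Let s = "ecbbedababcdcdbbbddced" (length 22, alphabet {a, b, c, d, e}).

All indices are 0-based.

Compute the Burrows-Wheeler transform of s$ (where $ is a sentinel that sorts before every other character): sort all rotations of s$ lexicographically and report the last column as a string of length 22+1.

rank  rotation                 last
    0  $ecbbedababcdcdbbbddced  d
    1  ababcdcdbbbddced$ecbbed  d
    2  abcdcdbbbddced$ecbbedab  b
    3  babcdcdbbbddced$ecbbeda  a
    4  bbbddced$ecbbedababcdcd  d
    5  bbddced$ecbbedababcdcdb  b
    6  bbedababcdcdbbbddced$ec  c
    7  bcdcdbbbddced$ecbbedaba  a
    8  bddced$ecbbedababcdcdbb  b
    9  bedababcdcdbbbddced$ecb  b
   10  cbbedababcdcdbbbddced$e  e
   11  cdbbbddced$ecbbedababcd  d
   12  cdcdbbbddced$ecbbedabab  b
   13  ced$ecbbedababcdcdbbbdd  d
   14  d$ecbbedababcdcdbbbddce  e
   15  dababcdcdbbbddced$ecbbe  e
   16  dbbbddced$ecbbedababcdc  c
   17  dcdbbbddced$ecbbedababc  c
   18  dced$ecbbedababcdcdbbbd  d
   19  ddced$ecbbedababcdcdbbb  b
   20  ecbbedababcdcdbbbddced$  $
   21  ed$ecbbedababcdcdbbbddc  c
   22  edababcdcdbbbddced$ecbb  b

ddbadbcabbedbdeeccdb$cb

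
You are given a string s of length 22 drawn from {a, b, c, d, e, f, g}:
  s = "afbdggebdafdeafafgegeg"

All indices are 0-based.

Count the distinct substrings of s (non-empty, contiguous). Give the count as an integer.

229

sorted suffixes:
  #0 SA[0]=13  'afafgegeg'
  #1 SA[1]=0  'afbdggebdafdeafafgegeg'
  #2 SA[2]=9  'afdeafafgegeg'
  #3 SA[3]=15  'afgegeg'
  #4 SA[4]=7  'bdafdeafafgegeg'
  #5 SA[5]=2  'bdggebdafdeafafgegeg'
  #6 SA[6]=8  'dafdeafafgegeg'
  #7 SA[7]=11  'deafafgegeg'
  #8 SA[8]=3  'dggebdafdeafafgegeg'
  #9 SA[9]=12  'eafafgegeg'
  #10 SA[10]=6  'ebdafdeafafgegeg'
  #11 SA[11]=20  'eg'
  #12 SA[12]=18  'egeg'
  #13 SA[13]=14  'fafgegeg'
  #14 SA[14]=1  'fbdggebdafdeafafgegeg'
  #15 SA[15]=10  'fdeafafgegeg'
  #16 SA[16]=16  'fgegeg'
  #17 SA[17]=21  'g'
  #18 SA[18]=5  'gebdafdeafafgegeg'
  #19 SA[19]=19  'geg'
  #20 SA[20]=17  'gegeg'
  #21 SA[21]=4  'ggebdafdeafafgegeg'

SA = [13, 0, 9, 15, 7, 2, 8, 11, 3, 12, 6, 20, 18, 14, 1, 10, 16, 21, 5, 19, 17, 4]
i: (SA[i-1],SA[i]) lcp shared
  1: (13,0) 2 'af'
  2: (0,9) 2 'af'
  3: (9,15) 2 'af'
  4: (15,7) 0 ''
  5: (7,2) 2 'bd'
  6: (2,8) 0 ''
  7: (8,11) 1 'd'
  8: (11,3) 1 'd'
  9: (3,12) 0 ''
  10: (12,6) 1 'e'
  11: (6,20) 1 'e'
  12: (20,18) 2 'eg'
  13: (18,14) 0 ''
  14: (14,1) 1 'f'
  15: (1,10) 1 'f'
  16: (10,16) 1 'f'
  17: (16,21) 0 ''
  18: (21,5) 1 'g'
  19: (5,19) 2 'ge'
  20: (19,17) 3 'geg'
  21: (17,4) 1 'g'

n(n+1)/2 = 22·23/2 = 253
Σ LCP = 0 + 2 + 2 + 2 + 0 + 2 + 0 + 1 + 1 + 0 + 1 + 1 + 2 + 0 + 1 + 1 + 1 + 0 + 1 + 2 + 3 + 1 = 24
distinct = 253 − 24 = 229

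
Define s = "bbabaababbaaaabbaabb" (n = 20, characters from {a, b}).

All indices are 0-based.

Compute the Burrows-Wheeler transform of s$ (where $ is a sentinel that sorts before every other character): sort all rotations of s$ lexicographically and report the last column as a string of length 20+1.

bbabbabaababbabbaaaa$

rank  rotation               last
    0  $bbabaababbaaaabbaabb  b
    1  aaaabbaabb$bbabaababb  b
    2  aaabbaabb$bbabaababba  a
    3  aababbaaaabbaabb$bbab  b
    4  aabb$bbabaababbaaaabb  b
    5  aabbaabb$bbabaababbaa  a
    6  abaababbaaaabbaabb$bb  b
    7  ababbaaaabbaabb$bbaba  a
    8  abb$bbabaababbaaaabba  a
    9  abbaaaabbaabb$bbabaab  b
   10  abbaabb$bbabaababbaaa  a
   11  b$bbabaababbaaaabbaab  b
   12  baaaabbaabb$bbabaabab  b
   13  baababbaaaabbaabb$bba  a
   14  baabb$bbabaababbaaaab  b
   15  babaababbaaaabbaabb$b  b
   16  babbaaaabbaabb$bbabaa  a
   17  bb$bbabaababbaaaabbaa  a
   18  bbaaaabbaabb$bbabaaba  a
   19  bbaabb$bbabaababbaaaa  a
   20  bbabaababbaaaabbaabb$  $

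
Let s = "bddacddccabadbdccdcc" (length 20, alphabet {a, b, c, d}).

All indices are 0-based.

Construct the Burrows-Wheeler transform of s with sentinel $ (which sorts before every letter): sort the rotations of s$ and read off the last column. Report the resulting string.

rank  rotation               last
    0  $bddacddccabadbdccdcc  c
    1  abadbdccdcc$bddacddcc  c
    2  acddccabadbdccdcc$bdd  d
    3  adbdccdcc$bddacddccab  b
    4  badbdccdcc$bddacddcca  a
    5  bdccdcc$bddacddccabad  d
    6  bddacddccabadbdccdcc$  $
    7  c$bddacddccabadbdccdc  c
    8  cabadbdccdcc$bddacddc  c
    9  cc$bddacddccabadbdccd  d
   10  ccabadbdccdcc$bddacdd  d
   11  ccdcc$bddacddccabadbd  d
   12  cdcc$bddacddccabadbdc  c
   13  cddccabadbdccdcc$bdda  a
   14  dacddccabadbdccdcc$bd  d
   15  dbdccdcc$bddacddccaba  a
   16  dcc$bddacddccabadbdcc  c
   17  dccabadbdccdcc$bddacd  d
   18  dccdcc$bddacddccabadb  b
   19  ddacddccabadbdccdcc$b  b
   20  ddccabadbdccdcc$bddac  c

ccdbad$ccdddcadacdbbc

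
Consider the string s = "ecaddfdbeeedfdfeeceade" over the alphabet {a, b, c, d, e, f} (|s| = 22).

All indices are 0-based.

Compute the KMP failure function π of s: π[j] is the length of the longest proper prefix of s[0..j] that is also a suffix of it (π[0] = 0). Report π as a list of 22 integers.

π[0] = 0
j=1 s[j]='c': π[1]=0 (border '')
j=2 s[j]='a': π[2]=0 (border '')
j=3 s[j]='d': π[3]=0 (border '')
j=4 s[j]='d': π[4]=0 (border '')
j=5 s[j]='f': π[5]=0 (border '')
j=6 s[j]='d': π[6]=0 (border '')
j=7 s[j]='b': π[7]=0 (border '')
j=8 s[j]='e': π[8]=1 (border 'e')
j=9 s[j]='e': k: 1→0; π[9]=1 (border 'e')
j=10 s[j]='e': k: 1→0; π[10]=1 (border 'e')
j=11 s[j]='d': k: 1→0; π[11]=0 (border '')
j=12 s[j]='f': π[12]=0 (border '')
j=13 s[j]='d': π[13]=0 (border '')
j=14 s[j]='f': π[14]=0 (border '')
j=15 s[j]='e': π[15]=1 (border 'e')
j=16 s[j]='e': k: 1→0; π[16]=1 (border 'e')
j=17 s[j]='c': π[17]=2 (border 'ec')
j=18 s[j]='e': k: 2→0; π[18]=1 (border 'e')
j=19 s[j]='a': k: 1→0; π[19]=0 (border '')
j=20 s[j]='d': π[20]=0 (border '')
j=21 s[j]='e': π[21]=1 (border 'e')

[0, 0, 0, 0, 0, 0, 0, 0, 1, 1, 1, 0, 0, 0, 0, 1, 1, 2, 1, 0, 0, 1]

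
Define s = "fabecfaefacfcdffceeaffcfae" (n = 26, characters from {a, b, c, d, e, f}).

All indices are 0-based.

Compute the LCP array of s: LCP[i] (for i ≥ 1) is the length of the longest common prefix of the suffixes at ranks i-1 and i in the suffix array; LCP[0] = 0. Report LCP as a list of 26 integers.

rank→(start, suffix):
  0 → (1, 'abecfaefacfcdffceeaffcfae')
  1 → (9, 'acfcdffceeaffcfae')
  2 → (24, 'ae')
  3 → (6, 'aefacfcdffceeaffcfae')
  4 → (19, 'affcfae')
  5 → (2, 'becfaefacfcdffceeaffcfae')
  6 → (12, 'cdffceeaffcfae')
  7 → (16, 'ceeaffcfae')
  8 → (22, 'cfae')
  9 → (4, 'cfaefacfcdffceeaffcfae')
  10 → (10, 'cfcdffceeaffcfae')
  11 → (13, 'dffceeaffcfae')
  12 → (25, 'e')
  13 → (18, 'eaffcfae')
  14 → (3, 'ecfaefacfcdffceeaffcfae')
  15 → (17, 'eeaffcfae')
  16 → (7, 'efacfcdffceeaffcfae')
  17 → (0, 'fabecfaefacfcdffceeaffcfae')
  18 → (8, 'facfcdffceeaffcfae')
  19 → (23, 'fae')
  20 → (5, 'faefacfcdffceeaffcfae')
  21 → (11, 'fcdffceeaffcfae')
  22 → (15, 'fceeaffcfae')
  23 → (21, 'fcfae')
  24 → (14, 'ffceeaffcfae')
  25 → (20, 'ffcfae')

SA = [1, 9, 24, 6, 19, 2, 12, 16, 22, 4, 10, 13, 25, 18, 3, 17, 7, 0, 8, 23, 5, 11, 15, 21, 14, 20]
rank  pair      lcp
   1  s[1:],s[9:]  1  'a'
   2  s[9:],s[24:]  1  'a'
   3  s[24:],s[6:]  2  'ae'
   4  s[6:],s[19:]  1  'a'
   5  s[19:],s[2:]  0  ''
   6  s[2:],s[12:]  0  ''
   7  s[12:],s[16:]  1  'c'
   8  s[16:],s[22:]  1  'c'
   9  s[22:],s[4:]  4  'cfae'
  10  s[4:],s[10:]  2  'cf'
  11  s[10:],s[13:]  0  ''
  12  s[13:],s[25:]  0  ''
  13  s[25:],s[18:]  1  'e'
  14  s[18:],s[3:]  1  'e'
  15  s[3:],s[17:]  1  'e'
  16  s[17:],s[7:]  1  'e'
  17  s[7:],s[0:]  0  ''
  18  s[0:],s[8:]  2  'fa'
  19  s[8:],s[23:]  2  'fa'
  20  s[23:],s[5:]  3  'fae'
  21  s[5:],s[11:]  1  'f'
  22  s[11:],s[15:]  2  'fc'
  23  s[15:],s[21:]  2  'fc'
  24  s[21:],s[14:]  1  'f'
  25  s[14:],s[20:]  3  'ffc'

[0, 1, 1, 2, 1, 0, 0, 1, 1, 4, 2, 0, 0, 1, 1, 1, 1, 0, 2, 2, 3, 1, 2, 2, 1, 3]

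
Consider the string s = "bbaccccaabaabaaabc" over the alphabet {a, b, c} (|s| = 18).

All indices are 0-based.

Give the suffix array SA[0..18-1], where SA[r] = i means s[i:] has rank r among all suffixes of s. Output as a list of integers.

[13, 10, 7, 14, 11, 8, 15, 2, 12, 9, 1, 0, 16, 17, 6, 5, 4, 3]

rank→(start, suffix):
  0 → (13, 'aaabc')
  1 → (10, 'aabaaabc')
  2 → (7, 'aabaabaaabc')
  3 → (14, 'aabc')
  4 → (11, 'abaaabc')
  5 → (8, 'abaabaaabc')
  6 → (15, 'abc')
  7 → (2, 'accccaabaabaaabc')
  8 → (12, 'baaabc')
  9 → (9, 'baabaaabc')
  10 → (1, 'baccccaabaabaaabc')
  11 → (0, 'bbaccccaabaabaaabc')
  12 → (16, 'bc')
  13 → (17, 'c')
  14 → (6, 'caabaabaaabc')
  15 → (5, 'ccaabaabaaabc')
  16 → (4, 'cccaabaabaaabc')
  17 → (3, 'ccccaabaabaaabc')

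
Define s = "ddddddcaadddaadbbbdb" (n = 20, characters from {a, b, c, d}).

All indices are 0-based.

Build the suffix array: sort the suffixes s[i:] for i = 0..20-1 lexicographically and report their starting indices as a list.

rank→(start, suffix):
  0 → (12, 'aadbbbdb')
  1 → (7, 'aadddaadbbbdb')
  2 → (13, 'adbbbdb')
  3 → (8, 'adddaadbbbdb')
  4 → (19, 'b')
  5 → (15, 'bbbdb')
  6 → (16, 'bbdb')
  7 → (17, 'bdb')
  8 → (6, 'caadddaadbbbdb')
  9 → (11, 'daadbbbdb')
  10 → (18, 'db')
  11 → (14, 'dbbbdb')
  12 → (5, 'dcaadddaadbbbdb')
  13 → (10, 'ddaadbbbdb')
  14 → (4, 'ddcaadddaadbbbdb')
  15 → (9, 'dddaadbbbdb')
  16 → (3, 'dddcaadddaadbbbdb')
  17 → (2, 'ddddcaadddaadbbbdb')
  18 → (1, 'dddddcaadddaadbbbdb')
  19 → (0, 'ddddddcaadddaadbbbdb')

[12, 7, 13, 8, 19, 15, 16, 17, 6, 11, 18, 14, 5, 10, 4, 9, 3, 2, 1, 0]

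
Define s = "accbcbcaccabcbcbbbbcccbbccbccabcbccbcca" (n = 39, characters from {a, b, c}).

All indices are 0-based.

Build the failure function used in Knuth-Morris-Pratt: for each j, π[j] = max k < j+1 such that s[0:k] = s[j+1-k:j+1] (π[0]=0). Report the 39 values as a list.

[0, 0, 0, 0, 0, 0, 0, 1, 2, 3, 1, 0, 0, 0, 0, 0, 0, 0, 0, 0, 0, 0, 0, 0, 0, 0, 0, 0, 0, 1, 0, 0, 0, 0, 0, 0, 0, 0, 1]

π[0] = 0
j=1 s[j]='c': π[1]=0 (border '')
j=2 s[j]='c': π[2]=0 (border '')
j=3 s[j]='b': π[3]=0 (border '')
j=4 s[j]='c': π[4]=0 (border '')
j=5 s[j]='b': π[5]=0 (border '')
j=6 s[j]='c': π[6]=0 (border '')
j=7 s[j]='a': π[7]=1 (border 'a')
j=8 s[j]='c': π[8]=2 (border 'ac')
j=9 s[j]='c': π[9]=3 (border 'acc')
j=10 s[j]='a': k: 3→0; π[10]=1 (border 'a')
j=11 s[j]='b': k: 1→0; π[11]=0 (border '')
j=12 s[j]='c': π[12]=0 (border '')
j=13 s[j]='b': π[13]=0 (border '')
j=14 s[j]='c': π[14]=0 (border '')
j=15 s[j]='b': π[15]=0 (border '')
j=16 s[j]='b': π[16]=0 (border '')
j=17 s[j]='b': π[17]=0 (border '')
j=18 s[j]='b': π[18]=0 (border '')
j=19 s[j]='c': π[19]=0 (border '')
j=20 s[j]='c': π[20]=0 (border '')
j=21 s[j]='c': π[21]=0 (border '')
j=22 s[j]='b': π[22]=0 (border '')
j=23 s[j]='b': π[23]=0 (border '')
j=24 s[j]='c': π[24]=0 (border '')
j=25 s[j]='c': π[25]=0 (border '')
j=26 s[j]='b': π[26]=0 (border '')
j=27 s[j]='c': π[27]=0 (border '')
j=28 s[j]='c': π[28]=0 (border '')
j=29 s[j]='a': π[29]=1 (border 'a')
j=30 s[j]='b': k: 1→0; π[30]=0 (border '')
j=31 s[j]='c': π[31]=0 (border '')
j=32 s[j]='b': π[32]=0 (border '')
j=33 s[j]='c': π[33]=0 (border '')
j=34 s[j]='c': π[34]=0 (border '')
j=35 s[j]='b': π[35]=0 (border '')
j=36 s[j]='c': π[36]=0 (border '')
j=37 s[j]='c': π[37]=0 (border '')
j=38 s[j]='a': π[38]=1 (border 'a')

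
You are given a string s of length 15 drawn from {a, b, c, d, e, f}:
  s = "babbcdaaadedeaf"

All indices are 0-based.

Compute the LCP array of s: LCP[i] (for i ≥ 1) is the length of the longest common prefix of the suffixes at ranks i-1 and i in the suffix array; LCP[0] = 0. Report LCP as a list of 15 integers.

sorted suffixes:
  #0 SA[0]=6  'aaadedeaf'
  #1 SA[1]=7  'aadedeaf'
  #2 SA[2]=1  'abbcdaaadedeaf'
  #3 SA[3]=8  'adedeaf'
  #4 SA[4]=13  'af'
  #5 SA[5]=0  'babbcdaaadedeaf'
  #6 SA[6]=2  'bbcdaaadedeaf'
  #7 SA[7]=3  'bcdaaadedeaf'
  #8 SA[8]=4  'cdaaadedeaf'
  #9 SA[9]=5  'daaadedeaf'
  #10 SA[10]=11  'deaf'
  #11 SA[11]=9  'dedeaf'
  #12 SA[12]=12  'eaf'
  #13 SA[13]=10  'edeaf'
  #14 SA[14]=14  'f'

SA = [6, 7, 1, 8, 13, 0, 2, 3, 4, 5, 11, 9, 12, 10, 14]
i: (SA[i-1],SA[i]) lcp shared
  1: (6,7) 2 'aa'
  2: (7,1) 1 'a'
  3: (1,8) 1 'a'
  4: (8,13) 1 'a'
  5: (13,0) 0 ''
  6: (0,2) 1 'b'
  7: (2,3) 1 'b'
  8: (3,4) 0 ''
  9: (4,5) 0 ''
  10: (5,11) 1 'd'
  11: (11,9) 2 'de'
  12: (9,12) 0 ''
  13: (12,10) 1 'e'
  14: (10,14) 0 ''

[0, 2, 1, 1, 1, 0, 1, 1, 0, 0, 1, 2, 0, 1, 0]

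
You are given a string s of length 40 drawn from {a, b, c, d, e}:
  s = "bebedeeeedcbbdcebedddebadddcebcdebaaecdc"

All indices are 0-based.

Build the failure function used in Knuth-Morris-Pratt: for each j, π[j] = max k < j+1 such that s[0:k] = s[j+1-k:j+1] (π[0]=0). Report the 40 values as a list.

π[0] = 0
j=1 s[j]='e': π[1]=0 (border '')
j=2 s[j]='b': π[2]=1 (border 'b')
j=3 s[j]='e': π[3]=2 (border 'be')
j=4 s[j]='d': k: 2→0; π[4]=0 (border '')
j=5 s[j]='e': π[5]=0 (border '')
j=6 s[j]='e': π[6]=0 (border '')
j=7 s[j]='e': π[7]=0 (border '')
j=8 s[j]='e': π[8]=0 (border '')
j=9 s[j]='d': π[9]=0 (border '')
j=10 s[j]='c': π[10]=0 (border '')
j=11 s[j]='b': π[11]=1 (border 'b')
j=12 s[j]='b': k: 1→0; π[12]=1 (border 'b')
j=13 s[j]='d': k: 1→0; π[13]=0 (border '')
j=14 s[j]='c': π[14]=0 (border '')
j=15 s[j]='e': π[15]=0 (border '')
j=16 s[j]='b': π[16]=1 (border 'b')
j=17 s[j]='e': π[17]=2 (border 'be')
j=18 s[j]='d': k: 2→0; π[18]=0 (border '')
j=19 s[j]='d': π[19]=0 (border '')
j=20 s[j]='d': π[20]=0 (border '')
j=21 s[j]='e': π[21]=0 (border '')
j=22 s[j]='b': π[22]=1 (border 'b')
j=23 s[j]='a': k: 1→0; π[23]=0 (border '')
j=24 s[j]='d': π[24]=0 (border '')
j=25 s[j]='d': π[25]=0 (border '')
j=26 s[j]='d': π[26]=0 (border '')
j=27 s[j]='c': π[27]=0 (border '')
j=28 s[j]='e': π[28]=0 (border '')
j=29 s[j]='b': π[29]=1 (border 'b')
j=30 s[j]='c': k: 1→0; π[30]=0 (border '')
j=31 s[j]='d': π[31]=0 (border '')
j=32 s[j]='e': π[32]=0 (border '')
j=33 s[j]='b': π[33]=1 (border 'b')
j=34 s[j]='a': k: 1→0; π[34]=0 (border '')
j=35 s[j]='a': π[35]=0 (border '')
j=36 s[j]='e': π[36]=0 (border '')
j=37 s[j]='c': π[37]=0 (border '')
j=38 s[j]='d': π[38]=0 (border '')
j=39 s[j]='c': π[39]=0 (border '')

[0, 0, 1, 2, 0, 0, 0, 0, 0, 0, 0, 1, 1, 0, 0, 0, 1, 2, 0, 0, 0, 0, 1, 0, 0, 0, 0, 0, 0, 1, 0, 0, 0, 1, 0, 0, 0, 0, 0, 0]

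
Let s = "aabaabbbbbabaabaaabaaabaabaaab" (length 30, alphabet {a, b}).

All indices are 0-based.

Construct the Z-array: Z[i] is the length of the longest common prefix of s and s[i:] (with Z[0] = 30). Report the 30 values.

[30, 1, 0, 3, 1, 0, 0, 0, 0, 0, 1, 0, 5, 1, 0, 2, 5, 1, 0, 2, 6, 1, 0, 5, 1, 0, 2, 3, 1, 0]

Z[0]=30
i=1: outside box; Z[1]=1 grow→box=[1,2)
i=2: outside box; Z[2]=0
i=3: outside box; Z[3]=3 grow→box=[3,6)
i=4: min(r-i=2, Z[1]=1)=1; Z[4]=1
i=5: min(r-i=1, Z[2]=0)=0; Z[5]=0
i=6: outside box; Z[6]=0
i=7: outside box; Z[7]=0
i=8: outside box; Z[8]=0
i=9: outside box; Z[9]=0
i=10: outside box; Z[10]=1 grow→box=[10,11)
i=11: outside box; Z[11]=0
i=12: outside box; Z[12]=5 grow→box=[12,17)
i=13: min(r-i=4, Z[1]=1)=1; Z[13]=1
i=14: min(r-i=3, Z[2]=0)=0; Z[14]=0
i=15: min(r-i=2, Z[3]=3)=2; Z[15]=2
i=16: min(r-i=1, Z[4]=1)=1; Z[16]=5 grow→box=[16,21)
i=17: min(r-i=4, Z[1]=1)=1; Z[17]=1
i=18: min(r-i=3, Z[2]=0)=0; Z[18]=0
i=19: min(r-i=2, Z[3]=3)=2; Z[19]=2
i=20: min(r-i=1, Z[4]=1)=1; Z[20]=6 grow→box=[20,26)
i=21: min(r-i=5, Z[1]=1)=1; Z[21]=1
i=22: min(r-i=4, Z[2]=0)=0; Z[22]=0
i=23: min(r-i=3, Z[3]=3)=3; Z[23]=5 grow→box=[23,28)
i=24: min(r-i=4, Z[1]=1)=1; Z[24]=1
i=25: min(r-i=3, Z[2]=0)=0; Z[25]=0
i=26: min(r-i=2, Z[3]=3)=2; Z[26]=2
i=27: min(r-i=1, Z[4]=1)=1; Z[27]=3 grow→box=[27,30)
i=28: min(r-i=2, Z[1]=1)=1; Z[28]=1
i=29: min(r-i=1, Z[2]=0)=0; Z[29]=0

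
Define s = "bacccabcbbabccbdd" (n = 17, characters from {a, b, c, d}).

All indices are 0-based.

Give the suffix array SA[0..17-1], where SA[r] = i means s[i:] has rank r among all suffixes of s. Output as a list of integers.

[5, 10, 1, 9, 0, 8, 6, 11, 14, 4, 7, 13, 3, 12, 2, 16, 15]

rank | idx | suffix
   0 |   5 | abcbbabccbdd
   1 |  10 | abccbdd
   2 |   1 | acccabcbbabccbdd
   3 |   9 | babccbdd
   4 |   0 | bacccabcbbabccbdd
   5 |   8 | bbabccbdd
   6 |   6 | bcbbabccbdd
   7 |  11 | bccbdd
   8 |  14 | bdd
   9 |   4 | cabcbbabccbdd
  10 |   7 | cbbabccbdd
  11 |  13 | cbdd
  12 |   3 | ccabcbbabccbdd
  13 |  12 | ccbdd
  14 |   2 | cccabcbbabccbdd
  15 |  16 | d
  16 |  15 | dd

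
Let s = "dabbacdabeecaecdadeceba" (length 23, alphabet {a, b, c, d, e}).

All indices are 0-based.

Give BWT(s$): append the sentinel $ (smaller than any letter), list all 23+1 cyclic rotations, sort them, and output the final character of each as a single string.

rank  rotation                  last
    0  $dabbacdabeecaecdadeceba  a
    1  a$dabbacdabeecaecdadeceb  b
    2  abbacdabeecaecdadeceba$d  d
    3  abeecaecdadeceba$dabbacd  d
    4  acdabeecaecdadeceba$dabb  b
    5  adeceba$dabbacdabeecaecd  d
    6  aecdadeceba$dabbacdabeec  c
    7  ba$dabbacdabeecaecdadece  e
    8  bacdabeecaecdadeceba$dab  b
    9  bbacdabeecaecdadeceba$da  a
   10  beecaecdadeceba$dabbacda  a
   11  caecdadeceba$dabbacdabee  e
   12  cdabeecaecdadeceba$dabba  a
   13  cdadeceba$dabbacdabeecae  e
   14  ceba$dabbacdabeecaecdade  e
   15  dabbacdabeecaecdadeceba$  $
   16  dabeecaecdadeceba$dabbac  c
   17  dadeceba$dabbacdabeecaec  c
   18  deceba$dabbacdabeecaecda  a
   19  eba$dabbacdabeecaecdadec  c
   20  ecaecdadeceba$dabbacdabe  e
   21  ecdadeceba$dabbacdabeeca  a
   22  eceba$dabbacdabeecaecdad  d
   23  eecaecdadeceba$dabbacdab  b

abddbdcebaaeaee$ccaceadb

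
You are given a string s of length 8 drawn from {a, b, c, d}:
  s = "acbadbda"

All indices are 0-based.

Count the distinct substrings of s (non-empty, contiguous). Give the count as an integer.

32

rank | idx | suffix
   0 |   7 | a
   1 |   0 | acbadbda
   2 |   3 | adbda
   3 |   2 | badbda
   4 |   5 | bda
   5 |   1 | cbadbda
   6 |   6 | da
   7 |   4 | dbda

SA = [7, 0, 3, 2, 5, 1, 6, 4]
i: (SA[i-1],SA[i]) lcp shared
  1: (7,0) 1 'a'
  2: (0,3) 1 'a'
  3: (3,2) 0 ''
  4: (2,5) 1 'b'
  5: (5,1) 0 ''
  6: (1,6) 0 ''
  7: (6,4) 1 'd'

n(n+1)/2 = 8·9/2 = 36
Σ LCP = 0 + 1 + 1 + 0 + 1 + 0 + 0 + 1 = 4
distinct = 36 − 4 = 32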